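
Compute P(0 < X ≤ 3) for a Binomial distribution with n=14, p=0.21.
0.626535

We have X ~ Binomial(n=14, p=0.21).

To find P(0 < X ≤ 3), we use:
P(0 < X ≤ 3) = P(X ≤ 3) - P(X ≤ 0)
                 = F(3) - F(0)
                 = 0.663414 - 0.036879
                 = 0.626535

So there's approximately a 62.7% chance that X falls in this range.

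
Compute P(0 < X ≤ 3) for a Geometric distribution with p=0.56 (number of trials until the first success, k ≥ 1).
0.914816

We have X ~ Geometric(p=0.56) (number of trials until the first success, k ≥ 1).

To find P(0 < X ≤ 3), we use:
P(0 < X ≤ 3) = P(X ≤ 3) - P(X ≤ 0)
                 = F(3) - F(0)
                 = 0.914816 - 0.000000
                 = 0.914816

So there's approximately a 91.5% chance that X falls in this range.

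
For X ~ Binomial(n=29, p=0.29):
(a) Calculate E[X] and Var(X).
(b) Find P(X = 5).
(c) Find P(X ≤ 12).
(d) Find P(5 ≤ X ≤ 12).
(a) E[X] = 8.4100, Var(X) = 5.9711
(b) P(X = 5) = 0.065591
(c) P(X ≤ 12) = 0.949058
(d) P(5 ≤ X ≤ 12) = 0.900930

We have X ~ Binomial(n=29, p=0.29).

(a) Moments:
E[X] = 8.4100
Var(X) = 5.9711
σ = √Var(X) = 2.4436

(b) Point probability using PMF:
P(X = 5) = 0.065591

(c) Cumulative probability using CDF:
P(X ≤ 12) = F(12) = 0.949058

(d) Range probability:
P(5 ≤ X ≤ 12) = P(X ≤ 12) - P(X ≤ 4)
                   = F(12) - F(4)
                   = 0.949058 - 0.048129
                   = 0.900930

This means approximately 90.1% of outcomes fall in the interval [5, 12].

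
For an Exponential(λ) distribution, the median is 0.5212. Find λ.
λ = 1.3299

For X ~ Exponential(λ), the CDF is F(x) = 1 - e^(-λx).
The median m satisfies F(m) = 0.5:
1 - e^(-λm) = 0.5
e^(-λm) = 0.5
λm = ln(2)
m = ln(2) / λ

Given m = 0.5212:
λ = ln(2) / 0.5212 = 0.693147 / 0.5212 = 1.3299

Verification: ln(2) / 1.3299 = 0.5212 ✓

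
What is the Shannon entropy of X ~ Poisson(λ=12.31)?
2.6671 nats

We have X ~ Poisson(λ=12.31).

The Shannon entropy measures the uncertainty or information content of the distribution.

For a Poisson distribution with λ=12.31:
H(X) = 2.6671 nats

(In bits, this would be 3.8478 bits.)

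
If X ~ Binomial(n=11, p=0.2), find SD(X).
1.3266

We have X ~ Binomial(n=11, p=0.2).

For a Binomial distribution with n=11, p=0.2:
σ = √Var(X) = 1.3266

The standard deviation is the square root of the variance.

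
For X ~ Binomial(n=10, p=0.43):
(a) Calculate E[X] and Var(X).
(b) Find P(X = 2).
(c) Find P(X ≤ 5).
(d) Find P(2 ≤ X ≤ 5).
(a) E[X] = 4.3000, Var(X) = 2.4510
(b) P(X = 2) = 0.092715
(c) P(X ≤ 5) = 0.779294
(d) P(2 ≤ X ≤ 5) = 0.748363

We have X ~ Binomial(n=10, p=0.43).

(a) Moments:
E[X] = 4.3000
Var(X) = 2.4510
σ = √Var(X) = 1.5656

(b) Point probability using PMF:
P(X = 2) = 0.092715

(c) Cumulative probability using CDF:
P(X ≤ 5) = F(5) = 0.779294

(d) Range probability:
P(2 ≤ X ≤ 5) = P(X ≤ 5) - P(X ≤ 1)
                   = F(5) - F(1)
                   = 0.779294 - 0.030932
                   = 0.748363

This means approximately 74.8% of outcomes fall in the interval [2, 5].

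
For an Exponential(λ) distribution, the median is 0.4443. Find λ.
λ = 1.5601

For X ~ Exponential(λ), the CDF is F(x) = 1 - e^(-λx).
The median m satisfies F(m) = 0.5:
1 - e^(-λm) = 0.5
e^(-λm) = 0.5
λm = ln(2)
m = ln(2) / λ

Given m = 0.4443:
λ = ln(2) / 0.4443 = 0.693147 / 0.4443 = 1.5601

Verification: ln(2) / 1.5601 = 0.4443 ✓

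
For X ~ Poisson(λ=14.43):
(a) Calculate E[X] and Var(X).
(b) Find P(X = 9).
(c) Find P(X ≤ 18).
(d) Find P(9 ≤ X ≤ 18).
(a) E[X] = 14.4300, Var(X) = 14.4300
(b) P(X = 9) = 0.040436
(c) P(X ≤ 18) = 0.857349
(d) P(9 ≤ X ≤ 18) = 0.807232

We have X ~ Poisson(λ=14.43).

(a) Moments:
E[X] = 14.4300
Var(X) = 14.4300
σ = √Var(X) = 3.7987

(b) Point probability using PMF:
P(X = 9) = 0.040436

(c) Cumulative probability using CDF:
P(X ≤ 18) = F(18) = 0.857349

(d) Range probability:
P(9 ≤ X ≤ 18) = P(X ≤ 18) - P(X ≤ 8)
                   = F(18) - F(8)
                   = 0.857349 - 0.050117
                   = 0.807232

This means approximately 80.7% of outcomes fall in the interval [9, 18].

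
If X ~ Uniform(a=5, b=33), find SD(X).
8.0829

We have X ~ Uniform(a=5, b=33).

For a Uniform distribution with a=5, b=33:
σ = √Var(X) = 8.0829

The standard deviation is the square root of the variance.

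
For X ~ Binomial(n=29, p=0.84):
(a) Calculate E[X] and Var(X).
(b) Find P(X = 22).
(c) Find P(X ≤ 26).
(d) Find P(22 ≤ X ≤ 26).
(a) E[X] = 24.3600, Var(X) = 3.8976
(b) P(X = 22) = 0.090433
(c) P(X ≤ 26) = 0.864625
(d) P(22 ≤ X ≤ 26) = 0.784551

We have X ~ Binomial(n=29, p=0.84).

(a) Moments:
E[X] = 24.3600
Var(X) = 3.8976
σ = √Var(X) = 1.9742

(b) Point probability using PMF:
P(X = 22) = 0.090433

(c) Cumulative probability using CDF:
P(X ≤ 26) = F(26) = 0.864625

(d) Range probability:
P(22 ≤ X ≤ 26) = P(X ≤ 26) - P(X ≤ 21)
                   = F(26) - F(21)
                   = 0.864625 - 0.080073
                   = 0.784551

This means approximately 78.5% of outcomes fall in the interval [22, 26].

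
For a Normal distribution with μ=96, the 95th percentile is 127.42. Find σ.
σ = 19.1020

For X ~ Normal(μ, σ), the p-th percentile satisfies x = μ + z_p × σ,
where z_p = Φ⁻¹(p) is the standard normal quantile.

Step 1: z_{0.95} = Φ⁻¹(0.95) = 1.6449

Step 2: Solve for σ:
127.42 = 96 + 1.6449 × σ
σ = (127.42 - 96) / 1.6449
σ = 31.42 / 1.6449
σ = 19.1020

Verification: μ + z × σ = 96 + 1.6449 × 19.1020 = 127.42 ✓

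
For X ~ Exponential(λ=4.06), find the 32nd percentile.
0.0950

We have X ~ Exponential(λ=4.06).

We want to find x such that P(X ≤ x) = 0.32.

This is the 32nd percentile, which means 32% of values fall below this point.

Using the inverse CDF (quantile function):
x = F⁻¹(0.32) = 0.0950

Verification: P(X ≤ 0.0950) = 0.32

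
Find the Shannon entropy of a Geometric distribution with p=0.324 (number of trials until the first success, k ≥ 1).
1.9440 nats

We have X ~ Geometric(p=0.324) (number of trials until the first success, k ≥ 1).

The Shannon entropy measures the uncertainty or information content of the distribution.

For a Geometric distribution with p=0.324 (number of trials until the first success, k ≥ 1):
H(X) = 1.9440 nats

(In bits, this would be 2.8046 bits.)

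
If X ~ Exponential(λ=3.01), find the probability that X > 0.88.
0.070736

We have X ~ Exponential(λ=3.01).

P(X > 0.88) = 1 - P(X ≤ 0.88)
                = 1 - F(0.88)
                = 1 - 0.929264
                = 0.070736

So there's approximately a 7.1% chance that X exceeds 0.88.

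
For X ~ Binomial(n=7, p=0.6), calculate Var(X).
1.6800

We have X ~ Binomial(n=7, p=0.6).

For a Binomial distribution with n=7, p=0.6:
Var(X) = 1.6800

The variance measures the spread of the distribution around the mean.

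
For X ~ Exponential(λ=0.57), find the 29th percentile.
0.6009

We have X ~ Exponential(λ=0.57).

We want to find x such that P(X ≤ x) = 0.29.

This is the 29th percentile, which means 29% of values fall below this point.

Using the inverse CDF (quantile function):
x = F⁻¹(0.29) = 0.6009

Verification: P(X ≤ 0.6009) = 0.29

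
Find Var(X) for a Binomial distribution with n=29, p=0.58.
7.0644

We have X ~ Binomial(n=29, p=0.58).

For a Binomial distribution with n=29, p=0.58:
Var(X) = 7.0644

The variance measures the spread of the distribution around the mean.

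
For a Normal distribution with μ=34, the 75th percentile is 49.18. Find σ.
σ = 22.5059

For X ~ Normal(μ, σ), the p-th percentile satisfies x = μ + z_p × σ,
where z_p = Φ⁻¹(p) is the standard normal quantile.

Step 1: z_{0.75} = Φ⁻¹(0.75) = 0.6745

Step 2: Solve for σ:
49.18 = 34 + 0.6745 × σ
σ = (49.18 - 34) / 0.6745
σ = 15.18 / 0.6745
σ = 22.5059

Verification: μ + z × σ = 34 + 0.6745 × 22.5059 = 49.18 ✓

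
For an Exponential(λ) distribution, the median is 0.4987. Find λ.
λ = 1.3899

For X ~ Exponential(λ), the CDF is F(x) = 1 - e^(-λx).
The median m satisfies F(m) = 0.5:
1 - e^(-λm) = 0.5
e^(-λm) = 0.5
λm = ln(2)
m = ln(2) / λ

Given m = 0.4987:
λ = ln(2) / 0.4987 = 0.693147 / 0.4987 = 1.3899

Verification: ln(2) / 1.3899 = 0.4987 ✓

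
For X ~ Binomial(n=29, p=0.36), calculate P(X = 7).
0.066591

We have X ~ Binomial(n=29, p=0.36).

For a Binomial distribution, the PMF gives us the probability of each outcome.

Using the PMF formula:
P(X = 7) = 0.066591

Rounded to 4 decimal places: 0.0666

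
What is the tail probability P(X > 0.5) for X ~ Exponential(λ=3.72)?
0.155673

We have X ~ Exponential(λ=3.72).

P(X > 0.5) = 1 - P(X ≤ 0.5)
                = 1 - F(0.5)
                = 1 - 0.844327
                = 0.155673

So there's approximately a 15.6% chance that X exceeds 0.5.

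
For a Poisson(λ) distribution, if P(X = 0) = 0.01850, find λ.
λ = 3.9900

For a Poisson(λ) distribution, the PMF at 0 is:
P(X = 0) = λ^0 e^(-λ) / 0! = e^(-λ)

Given P(X = 0) = 0.01850:
e^(-λ) = 0.01850
-λ = ln(0.01850)
λ = -ln(0.01850) = 3.9900

Verification: e^(-3.9900) = 0.01850 ✓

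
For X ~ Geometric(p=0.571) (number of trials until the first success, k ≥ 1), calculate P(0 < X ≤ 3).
0.921046

We have X ~ Geometric(p=0.571) (number of trials until the first success, k ≥ 1).

To find P(0 < X ≤ 3), we use:
P(0 < X ≤ 3) = P(X ≤ 3) - P(X ≤ 0)
                 = F(3) - F(0)
                 = 0.921046 - 0.000000
                 = 0.921046

So there's approximately a 92.1% chance that X falls in this range.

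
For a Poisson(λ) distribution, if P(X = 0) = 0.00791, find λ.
λ = 4.8396

For a Poisson(λ) distribution, the PMF at 0 is:
P(X = 0) = λ^0 e^(-λ) / 0! = e^(-λ)

Given P(X = 0) = 0.00791:
e^(-λ) = 0.00791
-λ = ln(0.00791)
λ = -ln(0.00791) = 4.8396

Verification: e^(-4.8396) = 0.00791 ✓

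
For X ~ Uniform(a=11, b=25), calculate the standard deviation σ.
4.0415

We have X ~ Uniform(a=11, b=25).

For a Uniform distribution with a=11, b=25:
σ = √Var(X) = 4.0415

The standard deviation is the square root of the variance.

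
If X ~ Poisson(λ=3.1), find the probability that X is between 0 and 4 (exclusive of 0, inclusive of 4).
0.753140

We have X ~ Poisson(λ=3.1).

To find P(0 < X ≤ 4), we use:
P(0 < X ≤ 4) = P(X ≤ 4) - P(X ≤ 0)
                 = F(4) - F(0)
                 = 0.798189 - 0.045049
                 = 0.753140

So there's approximately a 75.3% chance that X falls in this range.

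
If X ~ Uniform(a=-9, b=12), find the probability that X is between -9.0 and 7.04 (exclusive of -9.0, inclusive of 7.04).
0.763810

We have X ~ Uniform(a=-9, b=12).

To find P(-9.0 < X ≤ 7.04), we use:
P(-9.0 < X ≤ 7.04) = P(X ≤ 7.04) - P(X ≤ -9.0)
                 = F(7.04) - F(-9.0)
                 = 0.763810 - 0.000000
                 = 0.763810

So there's approximately a 76.4% chance that X falls in this range.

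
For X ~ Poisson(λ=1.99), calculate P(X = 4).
0.089321

We have X ~ Poisson(λ=1.99).

For a Poisson distribution, the PMF gives us the probability of each outcome.

Using the PMF formula:
P(X = 4) = 0.089321

Rounded to 4 decimal places: 0.0893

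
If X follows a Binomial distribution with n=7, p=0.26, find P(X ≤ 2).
0.735379

We have X ~ Binomial(n=7, p=0.26).

The CDF gives us P(X ≤ k).

Using the CDF:
P(X ≤ 2) = 0.735379

This means there's approximately a 73.5% chance that X is at most 2.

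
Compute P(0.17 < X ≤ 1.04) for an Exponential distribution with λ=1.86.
0.584403

We have X ~ Exponential(λ=1.86).

To find P(0.17 < X ≤ 1.04), we use:
P(0.17 < X ≤ 1.04) = P(X ≤ 1.04) - P(X ≤ 0.17)
                 = F(1.04) - F(0.17)
                 = 0.855489 - 0.271086
                 = 0.584403

So there's approximately a 58.4% chance that X falls in this range.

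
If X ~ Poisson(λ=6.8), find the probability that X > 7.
0.371514

We have X ~ Poisson(λ=6.8).

P(X > 7) = 1 - P(X ≤ 7)
                = 1 - F(7)
                = 1 - 0.628486
                = 0.371514

So there's approximately a 37.2% chance that X exceeds 7.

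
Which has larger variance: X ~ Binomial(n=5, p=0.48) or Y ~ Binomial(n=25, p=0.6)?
Y has larger variance (6.0000 > 1.2480)

Compute the variance for each distribution:

X ~ Binomial(n=5, p=0.48):
Var(X) = 1.2480

Y ~ Binomial(n=25, p=0.6):
Var(Y) = 6.0000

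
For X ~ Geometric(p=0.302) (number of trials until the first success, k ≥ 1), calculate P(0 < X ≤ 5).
0.834317

We have X ~ Geometric(p=0.302) (number of trials until the first success, k ≥ 1).

To find P(0 < X ≤ 5), we use:
P(0 < X ≤ 5) = P(X ≤ 5) - P(X ≤ 0)
                 = F(5) - F(0)
                 = 0.834317 - 0.000000
                 = 0.834317

So there's approximately a 83.4% chance that X falls in this range.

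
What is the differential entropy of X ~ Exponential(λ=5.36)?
-0.6790 nats

We have X ~ Exponential(λ=5.36).

The differential entropy measures the uncertainty or information content of the distribution.

For an Exponential distribution with λ=5.36:
h(X) = -0.6790 nats

(In bits, this would be -0.9795 bits.)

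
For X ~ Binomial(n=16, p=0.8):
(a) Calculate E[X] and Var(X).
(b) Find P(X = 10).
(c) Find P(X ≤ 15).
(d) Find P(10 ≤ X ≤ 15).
(a) E[X] = 12.8000, Var(X) = 2.5600
(b) P(X = 10) = 0.055031
(c) P(X ≤ 15) = 0.971853
(d) P(10 ≤ X ≤ 15) = 0.945195

We have X ~ Binomial(n=16, p=0.8).

(a) Moments:
E[X] = 12.8000
Var(X) = 2.5600
σ = √Var(X) = 1.6000

(b) Point probability using PMF:
P(X = 10) = 0.055031

(c) Cumulative probability using CDF:
P(X ≤ 15) = F(15) = 0.971853

(d) Range probability:
P(10 ≤ X ≤ 15) = P(X ≤ 15) - P(X ≤ 9)
                   = F(15) - F(9)
                   = 0.971853 - 0.026657
                   = 0.945195

This means approximately 94.5% of outcomes fall in the interval [10, 15].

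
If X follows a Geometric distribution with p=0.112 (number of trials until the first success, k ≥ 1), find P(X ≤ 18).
0.882122

We have X ~ Geometric(p=0.112) (number of trials until the first success, k ≥ 1).

The CDF gives us P(X ≤ k).

Using the CDF:
P(X ≤ 18) = 0.882122

This means there's approximately a 88.2% chance that X is at most 18.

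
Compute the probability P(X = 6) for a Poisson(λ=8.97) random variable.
0.092003

We have X ~ Poisson(λ=8.97).

For a Poisson distribution, the PMF gives us the probability of each outcome.

Using the PMF formula:
P(X = 6) = 0.092003

Rounded to 4 decimal places: 0.0920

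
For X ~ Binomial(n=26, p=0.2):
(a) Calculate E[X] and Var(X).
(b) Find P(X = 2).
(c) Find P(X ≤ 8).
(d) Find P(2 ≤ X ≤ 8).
(a) E[X] = 5.2000, Var(X) = 4.1600
(b) P(X = 2) = 0.061391
(c) P(X ≤ 8) = 0.940756
(d) P(2 ≤ X ≤ 8) = 0.918089

We have X ~ Binomial(n=26, p=0.2).

(a) Moments:
E[X] = 5.2000
Var(X) = 4.1600
σ = √Var(X) = 2.0396

(b) Point probability using PMF:
P(X = 2) = 0.061391

(c) Cumulative probability using CDF:
P(X ≤ 8) = F(8) = 0.940756

(d) Range probability:
P(2 ≤ X ≤ 8) = P(X ≤ 8) - P(X ≤ 1)
                   = F(8) - F(1)
                   = 0.940756 - 0.022667
                   = 0.918089

This means approximately 91.8% of outcomes fall in the interval [2, 8].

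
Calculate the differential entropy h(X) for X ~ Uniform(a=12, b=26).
2.6391 nats

We have X ~ Uniform(a=12, b=26).

The differential entropy measures the uncertainty or information content of the distribution.

For a Uniform distribution with a=12, b=26:
h(X) = 2.6391 nats

(In bits, this would be 3.8074 bits.)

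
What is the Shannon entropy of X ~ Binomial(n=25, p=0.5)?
2.3351 nats

We have X ~ Binomial(n=25, p=0.5).

The Shannon entropy measures the uncertainty or information content of the distribution.

For a Binomial distribution with n=25, p=0.5:
H(X) = 2.3351 nats

(In bits, this would be 3.3688 bits.)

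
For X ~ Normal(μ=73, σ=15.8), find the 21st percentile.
60.2585

We have X ~ Normal(μ=73, σ=15.8).

We want to find x such that P(X ≤ x) = 0.21.

This is the 21st percentile, which means 21% of values fall below this point.

Using the inverse CDF (quantile function):
x = F⁻¹(0.21) = 60.2585

Verification: P(X ≤ 60.2585) = 0.21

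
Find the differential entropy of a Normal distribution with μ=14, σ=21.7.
4.4963 nats

We have X ~ Normal(μ=14, σ=21.7).

The differential entropy measures the uncertainty or information content of the distribution.

For a Normal distribution with μ=14, σ=21.7:
h(X) = 4.4963 nats

(In bits, this would be 6.4867 bits.)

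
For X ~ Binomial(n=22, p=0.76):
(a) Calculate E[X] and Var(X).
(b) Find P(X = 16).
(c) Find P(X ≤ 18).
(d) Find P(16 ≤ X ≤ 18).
(a) E[X] = 16.7200, Var(X) = 4.0128
(b) P(X = 16) = 0.176644
(c) P(X ≤ 18) = 0.810260
(d) P(16 ≤ X ≤ 18) = 0.547732

We have X ~ Binomial(n=22, p=0.76).

(a) Moments:
E[X] = 16.7200
Var(X) = 4.0128
σ = √Var(X) = 2.0032

(b) Point probability using PMF:
P(X = 16) = 0.176644

(c) Cumulative probability using CDF:
P(X ≤ 18) = F(18) = 0.810260

(d) Range probability:
P(16 ≤ X ≤ 18) = P(X ≤ 18) - P(X ≤ 15)
                   = F(18) - F(15)
                   = 0.810260 - 0.262529
                   = 0.547732

This means approximately 54.8% of outcomes fall in the interval [16, 18].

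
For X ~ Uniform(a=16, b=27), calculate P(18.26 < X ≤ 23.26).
0.454545

We have X ~ Uniform(a=16, b=27).

To find P(18.26 < X ≤ 23.26), we use:
P(18.26 < X ≤ 23.26) = P(X ≤ 23.26) - P(X ≤ 18.26)
                 = F(23.26) - F(18.26)
                 = 0.660000 - 0.205455
                 = 0.454545

So there's approximately a 45.5% chance that X falls in this range.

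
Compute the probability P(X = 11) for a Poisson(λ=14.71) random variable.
0.071468

We have X ~ Poisson(λ=14.71).

For a Poisson distribution, the PMF gives us the probability of each outcome.

Using the PMF formula:
P(X = 11) = 0.071468

Rounded to 4 decimal places: 0.0715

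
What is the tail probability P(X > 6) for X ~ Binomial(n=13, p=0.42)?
0.276952

We have X ~ Binomial(n=13, p=0.42).

P(X > 6) = 1 - P(X ≤ 6)
                = 1 - F(6)
                = 1 - 0.723048
                = 0.276952

So there's approximately a 27.7% chance that X exceeds 6.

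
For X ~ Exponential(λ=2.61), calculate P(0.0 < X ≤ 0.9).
0.904535

We have X ~ Exponential(λ=2.61).

To find P(0.0 < X ≤ 0.9), we use:
P(0.0 < X ≤ 0.9) = P(X ≤ 0.9) - P(X ≤ 0.0)
                 = F(0.9) - F(0.0)
                 = 0.904535 - 0.000000
                 = 0.904535

So there's approximately a 90.5% chance that X falls in this range.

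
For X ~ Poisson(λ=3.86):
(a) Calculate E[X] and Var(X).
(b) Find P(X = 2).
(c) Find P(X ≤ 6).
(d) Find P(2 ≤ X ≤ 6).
(a) E[X] = 3.8600, Var(X) = 3.8600
(b) P(X = 2) = 0.156952
(c) P(X ≤ 6) = 0.903397
(d) P(2 ≤ X ≤ 6) = 0.801007

We have X ~ Poisson(λ=3.86).

(a) Moments:
E[X] = 3.8600
Var(X) = 3.8600
σ = √Var(X) = 1.9647

(b) Point probability using PMF:
P(X = 2) = 0.156952

(c) Cumulative probability using CDF:
P(X ≤ 6) = F(6) = 0.903397

(d) Range probability:
P(2 ≤ X ≤ 6) = P(X ≤ 6) - P(X ≤ 1)
                   = F(6) - F(1)
                   = 0.903397 - 0.102390
                   = 0.801007

This means approximately 80.1% of outcomes fall in the interval [2, 6].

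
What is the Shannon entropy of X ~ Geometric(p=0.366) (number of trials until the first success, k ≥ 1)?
1.7945 nats

We have X ~ Geometric(p=0.366) (number of trials until the first success, k ≥ 1).

The Shannon entropy measures the uncertainty or information content of the distribution.

For a Geometric distribution with p=0.366 (number of trials until the first success, k ≥ 1):
H(X) = 1.7945 nats

(In bits, this would be 2.5889 bits.)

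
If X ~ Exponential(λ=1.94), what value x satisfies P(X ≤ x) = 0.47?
0.3273

We have X ~ Exponential(λ=1.94).

We want to find x such that P(X ≤ x) = 0.47.

This is the 47th percentile, which means 47% of values fall below this point.

Using the inverse CDF (quantile function):
x = F⁻¹(0.47) = 0.3273

Verification: P(X ≤ 0.3273) = 0.47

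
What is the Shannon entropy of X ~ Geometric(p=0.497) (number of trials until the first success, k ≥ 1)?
1.3946 nats

We have X ~ Geometric(p=0.497) (number of trials until the first success, k ≥ 1).

The Shannon entropy measures the uncertainty or information content of the distribution.

For a Geometric distribution with p=0.497 (number of trials until the first success, k ≥ 1):
H(X) = 1.3946 nats

(In bits, this would be 2.0120 bits.)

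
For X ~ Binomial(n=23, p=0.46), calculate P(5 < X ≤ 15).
0.965778

We have X ~ Binomial(n=23, p=0.46).

To find P(5 < X ≤ 15), we use:
P(5 < X ≤ 15) = P(X ≤ 15) - P(X ≤ 5)
                 = F(15) - F(5)
                 = 0.980515 - 0.014737
                 = 0.965778

So there's approximately a 96.6% chance that X falls in this range.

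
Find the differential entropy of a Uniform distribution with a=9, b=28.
2.9444 nats

We have X ~ Uniform(a=9, b=28).

The differential entropy measures the uncertainty or information content of the distribution.

For a Uniform distribution with a=9, b=28:
h(X) = 2.9444 nats

(In bits, this would be 4.2479 bits.)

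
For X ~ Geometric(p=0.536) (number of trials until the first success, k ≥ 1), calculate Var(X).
1.6151

We have X ~ Geometric(p=0.536) (number of trials until the first success, k ≥ 1).

For a Geometric distribution with p=0.536 (number of trials until the first success, k ≥ 1):
Var(X) = 1.6151

The variance measures the spread of the distribution around the mean.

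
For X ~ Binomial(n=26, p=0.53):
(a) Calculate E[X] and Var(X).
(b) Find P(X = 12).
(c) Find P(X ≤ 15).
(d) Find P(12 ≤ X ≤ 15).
(a) E[X] = 13.7800, Var(X) = 6.4766
(b) P(X = 12) = 0.121774
(c) P(X ≤ 15) = 0.749320
(d) P(12 ≤ X ≤ 15) = 0.564200

We have X ~ Binomial(n=26, p=0.53).

(a) Moments:
E[X] = 13.7800
Var(X) = 6.4766
σ = √Var(X) = 2.5449

(b) Point probability using PMF:
P(X = 12) = 0.121774

(c) Cumulative probability using CDF:
P(X ≤ 15) = F(15) = 0.749320

(d) Range probability:
P(12 ≤ X ≤ 15) = P(X ≤ 15) - P(X ≤ 11)
                   = F(15) - F(11)
                   = 0.749320 - 0.185120
                   = 0.564200

This means approximately 56.4% of outcomes fall in the interval [12, 15].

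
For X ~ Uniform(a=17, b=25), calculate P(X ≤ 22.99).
0.748750

We have X ~ Uniform(a=17, b=25).

The CDF gives us P(X ≤ k).

Using the CDF:
P(X ≤ 22.99) = 0.748750

This means there's approximately a 74.9% chance that X is at most 22.99.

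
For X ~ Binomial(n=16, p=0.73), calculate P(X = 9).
0.070450

We have X ~ Binomial(n=16, p=0.73).

For a Binomial distribution, the PMF gives us the probability of each outcome.

Using the PMF formula:
P(X = 9) = 0.070450

Rounded to 4 decimal places: 0.0704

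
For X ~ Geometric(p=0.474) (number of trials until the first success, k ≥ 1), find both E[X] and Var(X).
E[X] = 2.1097, Var(X) = 2.3411

We have X ~ Geometric(p=0.474) (number of trials until the first success, k ≥ 1).

For a Geometric distribution with p=0.474 (number of trials until the first success, k ≥ 1):

Expected value:
E[X] = 2.1097

Variance:
Var(X) = 2.3411

Standard deviation:
σ = √Var(X) = 1.5301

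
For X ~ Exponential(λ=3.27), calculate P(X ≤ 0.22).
0.512956

We have X ~ Exponential(λ=3.27).

The CDF gives us P(X ≤ k).

Using the CDF:
P(X ≤ 0.22) = 0.512956

This means there's approximately a 51.3% chance that X is at most 0.22.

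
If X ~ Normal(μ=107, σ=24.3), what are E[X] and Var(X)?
E[X] = 107.0000, Var(X) = 590.4900

We have X ~ Normal(μ=107, σ=24.3).

For a Normal distribution with μ=107, σ=24.3:

Expected value:
E[X] = 107.0000

Variance:
Var(X) = 590.4900

Standard deviation:
σ = √Var(X) = 24.3000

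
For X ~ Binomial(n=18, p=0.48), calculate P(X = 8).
0.178246

We have X ~ Binomial(n=18, p=0.48).

For a Binomial distribution, the PMF gives us the probability of each outcome.

Using the PMF formula:
P(X = 8) = 0.178246

Rounded to 4 decimal places: 0.1782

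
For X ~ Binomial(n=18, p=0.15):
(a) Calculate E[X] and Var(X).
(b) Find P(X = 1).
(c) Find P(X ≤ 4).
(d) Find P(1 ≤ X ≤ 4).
(a) E[X] = 2.7000, Var(X) = 2.2950
(b) P(X = 1) = 0.170406
(c) P(X ≤ 4) = 0.879439
(d) P(1 ≤ X ≤ 4) = 0.825792

We have X ~ Binomial(n=18, p=0.15).

(a) Moments:
E[X] = 2.7000
Var(X) = 2.2950
σ = √Var(X) = 1.5149

(b) Point probability using PMF:
P(X = 1) = 0.170406

(c) Cumulative probability using CDF:
P(X ≤ 4) = F(4) = 0.879439

(d) Range probability:
P(1 ≤ X ≤ 4) = P(X ≤ 4) - P(X ≤ 0)
                   = F(4) - F(0)
                   = 0.879439 - 0.053646
                   = 0.825792

This means approximately 82.6% of outcomes fall in the interval [1, 4].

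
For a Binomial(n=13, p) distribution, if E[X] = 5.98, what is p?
p = 0.46

For a Binomial(n, p) distribution:
E[X] = n × p

Given n = 13 and E[X] = 5.98:
5.98 = 13 × p
p = 5.98 / 13 = 0.46

Verification: Binomial(13, 0.46) has E[X] = 5.98 ✓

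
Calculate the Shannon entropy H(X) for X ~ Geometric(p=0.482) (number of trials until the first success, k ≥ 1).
1.4367 nats

We have X ~ Geometric(p=0.482) (number of trials until the first success, k ≥ 1).

The Shannon entropy measures the uncertainty or information content of the distribution.

For a Geometric distribution with p=0.482 (number of trials until the first success, k ≥ 1):
H(X) = 1.4367 nats

(In bits, this would be 2.0727 bits.)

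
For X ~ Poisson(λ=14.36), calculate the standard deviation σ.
3.7895

We have X ~ Poisson(λ=14.36).

For a Poisson distribution with λ=14.36:
σ = √Var(X) = 3.7895

The standard deviation is the square root of the variance.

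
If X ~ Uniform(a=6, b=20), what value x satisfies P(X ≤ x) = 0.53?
13.4200

We have X ~ Uniform(a=6, b=20).

We want to find x such that P(X ≤ x) = 0.53.

This is the 53rd percentile, which means 53% of values fall below this point.

Using the inverse CDF (quantile function):
x = F⁻¹(0.53) = 13.4200

Verification: P(X ≤ 13.4200) = 0.53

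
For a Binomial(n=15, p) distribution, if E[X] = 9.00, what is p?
p = 0.6

For a Binomial(n, p) distribution:
E[X] = n × p

Given n = 15 and E[X] = 9.00:
9.00 = 15 × p
p = 9.00 / 15 = 0.6

Verification: Binomial(15, 0.6) has E[X] = 9.00 ✓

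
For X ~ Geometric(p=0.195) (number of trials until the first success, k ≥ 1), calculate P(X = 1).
0.195000

We have X ~ Geometric(p=0.195) (number of trials until the first success, k ≥ 1).

For a Geometric distribution, the PMF gives us the probability of each outcome.

Using the PMF formula:
P(X = 1) = 0.195000

Rounded to 4 decimal places: 0.1950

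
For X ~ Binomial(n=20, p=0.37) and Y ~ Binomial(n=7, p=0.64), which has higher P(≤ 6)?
Y has higher probability (P(Y ≤ 6) = 0.9560 > P(X ≤ 6) = 0.3453)

Compute P(≤ 6) for each distribution:

X ~ Binomial(n=20, p=0.37):
P(X ≤ 6) = 0.3453

Y ~ Binomial(n=7, p=0.64):
P(Y ≤ 6) = 0.9560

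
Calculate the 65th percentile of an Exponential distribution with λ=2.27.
0.4625

We have X ~ Exponential(λ=2.27).

We want to find x such that P(X ≤ x) = 0.65.

This is the 65th percentile, which means 65% of values fall below this point.

Using the inverse CDF (quantile function):
x = F⁻¹(0.65) = 0.4625

Verification: P(X ≤ 0.4625) = 0.65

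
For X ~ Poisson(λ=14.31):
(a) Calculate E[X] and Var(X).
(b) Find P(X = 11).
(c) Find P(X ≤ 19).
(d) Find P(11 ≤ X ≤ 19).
(a) E[X] = 14.3100, Var(X) = 14.3100
(b) P(X = 11) = 0.078727
(c) P(X ≤ 19) = 0.910124
(d) P(11 ≤ X ≤ 19) = 0.754091

We have X ~ Poisson(λ=14.31).

(a) Moments:
E[X] = 14.3100
Var(X) = 14.3100
σ = √Var(X) = 3.7829

(b) Point probability using PMF:
P(X = 11) = 0.078727

(c) Cumulative probability using CDF:
P(X ≤ 19) = F(19) = 0.910124

(d) Range probability:
P(11 ≤ X ≤ 19) = P(X ≤ 19) - P(X ≤ 10)
                   = F(19) - F(10)
                   = 0.910124 - 0.156033
                   = 0.754091

This means approximately 75.4% of outcomes fall in the interval [11, 19].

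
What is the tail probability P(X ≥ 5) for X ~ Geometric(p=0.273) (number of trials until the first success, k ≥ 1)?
0.279343

We have X ~ Geometric(p=0.273) (number of trials until the first success, k ≥ 1).

For discrete distributions, P(X ≥ 5) = 1 - P(X ≤ 4).

P(X ≤ 4) = 0.720657
P(X ≥ 5) = 1 - 0.720657 = 0.279343

So there's approximately a 27.9% chance that X is at least 5.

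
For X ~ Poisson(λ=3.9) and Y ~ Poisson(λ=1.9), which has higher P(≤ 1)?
Y has higher probability (P(Y ≤ 1) = 0.4337 > P(X ≤ 1) = 0.0992)

Compute P(≤ 1) for each distribution:

X ~ Poisson(λ=3.9):
P(X ≤ 1) = 0.0992

Y ~ Poisson(λ=1.9):
P(Y ≤ 1) = 0.4337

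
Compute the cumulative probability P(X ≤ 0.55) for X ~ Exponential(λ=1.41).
0.539527

We have X ~ Exponential(λ=1.41).

The CDF gives us P(X ≤ k).

Using the CDF:
P(X ≤ 0.55) = 0.539527

This means there's approximately a 54.0% chance that X is at most 0.55.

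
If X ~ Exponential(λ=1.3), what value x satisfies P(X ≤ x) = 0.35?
0.3314

We have X ~ Exponential(λ=1.3).

We want to find x such that P(X ≤ x) = 0.35.

This is the 35th percentile, which means 35% of values fall below this point.

Using the inverse CDF (quantile function):
x = F⁻¹(0.35) = 0.3314

Verification: P(X ≤ 0.3314) = 0.35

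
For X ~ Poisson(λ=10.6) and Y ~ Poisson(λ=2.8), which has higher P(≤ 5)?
Y has higher probability (P(Y ≤ 5) = 0.9349 > P(X ≤ 5) = 0.0475)

Compute P(≤ 5) for each distribution:

X ~ Poisson(λ=10.6):
P(X ≤ 5) = 0.0475

Y ~ Poisson(λ=2.8):
P(Y ≤ 5) = 0.9349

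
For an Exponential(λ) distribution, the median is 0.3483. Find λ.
λ = 1.9901

For X ~ Exponential(λ), the CDF is F(x) = 1 - e^(-λx).
The median m satisfies F(m) = 0.5:
1 - e^(-λm) = 0.5
e^(-λm) = 0.5
λm = ln(2)
m = ln(2) / λ

Given m = 0.3483:
λ = ln(2) / 0.3483 = 0.693147 / 0.3483 = 1.9901

Verification: ln(2) / 1.9901 = 0.3483 ✓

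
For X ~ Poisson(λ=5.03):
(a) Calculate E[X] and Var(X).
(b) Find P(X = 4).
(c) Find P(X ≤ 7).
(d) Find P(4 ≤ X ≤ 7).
(a) E[X] = 5.0300, Var(X) = 5.0300
(b) P(X = 4) = 0.174405
(c) P(X ≤ 7) = 0.863476
(d) P(4 ≤ X ≤ 7) = 0.602636

We have X ~ Poisson(λ=5.03).

(a) Moments:
E[X] = 5.0300
Var(X) = 5.0300
σ = √Var(X) = 2.2428

(b) Point probability using PMF:
P(X = 4) = 0.174405

(c) Cumulative probability using CDF:
P(X ≤ 7) = F(7) = 0.863476

(d) Range probability:
P(4 ≤ X ≤ 7) = P(X ≤ 7) - P(X ≤ 3)
                   = F(7) - F(3)
                   = 0.863476 - 0.260840
                   = 0.602636

This means approximately 60.3% of outcomes fall in the interval [4, 7].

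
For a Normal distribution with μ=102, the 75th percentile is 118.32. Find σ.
σ = 24.1961

For X ~ Normal(μ, σ), the p-th percentile satisfies x = μ + z_p × σ,
where z_p = Φ⁻¹(p) is the standard normal quantile.

Step 1: z_{0.75} = Φ⁻¹(0.75) = 0.6745

Step 2: Solve for σ:
118.32 = 102 + 0.6745 × σ
σ = (118.32 - 102) / 0.6745
σ = 16.32 / 0.6745
σ = 24.1961

Verification: μ + z × σ = 102 + 0.6745 × 24.1961 = 118.32 ✓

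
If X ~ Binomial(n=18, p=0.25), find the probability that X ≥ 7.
0.138985

We have X ~ Binomial(n=18, p=0.25).

For discrete distributions, P(X ≥ 7) = 1 - P(X ≤ 6).

P(X ≤ 6) = 0.861015
P(X ≥ 7) = 1 - 0.861015 = 0.138985

So there's approximately a 13.9% chance that X is at least 7.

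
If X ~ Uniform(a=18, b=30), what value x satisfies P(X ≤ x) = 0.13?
19.5600

We have X ~ Uniform(a=18, b=30).

We want to find x such that P(X ≤ x) = 0.13.

This is the 13th percentile, which means 13% of values fall below this point.

Using the inverse CDF (quantile function):
x = F⁻¹(0.13) = 19.5600

Verification: P(X ≤ 19.5600) = 0.13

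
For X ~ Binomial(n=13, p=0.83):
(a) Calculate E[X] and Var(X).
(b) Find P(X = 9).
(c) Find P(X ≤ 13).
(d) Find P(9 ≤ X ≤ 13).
(a) E[X] = 10.7900, Var(X) = 1.8343
(b) P(X = 9) = 0.111636
(c) P(X ≤ 13) = 1.000000
(d) P(9 ≤ X ≤ 13) = 0.944903

We have X ~ Binomial(n=13, p=0.83).

(a) Moments:
E[X] = 10.7900
Var(X) = 1.8343
σ = √Var(X) = 1.3544

(b) Point probability using PMF:
P(X = 9) = 0.111636

(c) Cumulative probability using CDF:
P(X ≤ 13) = F(13) = 1.000000

(d) Range probability:
P(9 ≤ X ≤ 13) = P(X ≤ 13) - P(X ≤ 8)
                   = F(13) - F(8)
                   = 1.000000 - 0.055097
                   = 0.944903

This means approximately 94.5% of outcomes fall in the interval [9, 13].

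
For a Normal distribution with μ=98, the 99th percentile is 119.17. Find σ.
σ = 9.1001

For X ~ Normal(μ, σ), the p-th percentile satisfies x = μ + z_p × σ,
where z_p = Φ⁻¹(p) is the standard normal quantile.

Step 1: z_{0.99} = Φ⁻¹(0.99) = 2.3263

Step 2: Solve for σ:
119.17 = 98 + 2.3263 × σ
σ = (119.17 - 98) / 2.3263
σ = 21.17 / 2.3263
σ = 9.1001

Verification: μ + z × σ = 98 + 2.3263 × 9.1001 = 119.17 ✓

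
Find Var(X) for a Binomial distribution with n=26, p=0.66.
5.8344

We have X ~ Binomial(n=26, p=0.66).

For a Binomial distribution with n=26, p=0.66:
Var(X) = 5.8344

The variance measures the spread of the distribution around the mean.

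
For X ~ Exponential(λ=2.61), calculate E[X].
0.3831

We have X ~ Exponential(λ=2.61).

For an Exponential distribution with λ=2.61:
E[X] = 0.3831

This is the expected (average) value of X.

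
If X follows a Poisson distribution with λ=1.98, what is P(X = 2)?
0.270643

We have X ~ Poisson(λ=1.98).

For a Poisson distribution, the PMF gives us the probability of each outcome.

Using the PMF formula:
P(X = 2) = 0.270643

Rounded to 4 decimal places: 0.2706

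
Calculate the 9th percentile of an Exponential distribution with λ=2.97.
0.0318

We have X ~ Exponential(λ=2.97).

We want to find x such that P(X ≤ x) = 0.09.

This is the 9th percentile, which means 9% of values fall below this point.

Using the inverse CDF (quantile function):
x = F⁻¹(0.09) = 0.0318

Verification: P(X ≤ 0.0318) = 0.09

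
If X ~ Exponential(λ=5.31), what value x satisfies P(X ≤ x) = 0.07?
0.0137

We have X ~ Exponential(λ=5.31).

We want to find x such that P(X ≤ x) = 0.07.

This is the 7th percentile, which means 7% of values fall below this point.

Using the inverse CDF (quantile function):
x = F⁻¹(0.07) = 0.0137

Verification: P(X ≤ 0.0137) = 0.07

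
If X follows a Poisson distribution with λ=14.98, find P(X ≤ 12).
0.269272

We have X ~ Poisson(λ=14.98).

The CDF gives us P(X ≤ k).

Using the CDF:
P(X ≤ 12) = 0.269272

This means there's approximately a 26.9% chance that X is at most 12.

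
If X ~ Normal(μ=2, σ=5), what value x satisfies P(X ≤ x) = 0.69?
4.4793

We have X ~ Normal(μ=2, σ=5).

We want to find x such that P(X ≤ x) = 0.69.

This is the 69th percentile, which means 69% of values fall below this point.

Using the inverse CDF (quantile function):
x = F⁻¹(0.69) = 4.4793

Verification: P(X ≤ 4.4793) = 0.69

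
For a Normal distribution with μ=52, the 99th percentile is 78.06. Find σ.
σ = 11.2021

For X ~ Normal(μ, σ), the p-th percentile satisfies x = μ + z_p × σ,
where z_p = Φ⁻¹(p) is the standard normal quantile.

Step 1: z_{0.99} = Φ⁻¹(0.99) = 2.3263

Step 2: Solve for σ:
78.06 = 52 + 2.3263 × σ
σ = (78.06 - 52) / 2.3263
σ = 26.06 / 2.3263
σ = 11.2021

Verification: μ + z × σ = 52 + 2.3263 × 11.2021 = 78.06 ✓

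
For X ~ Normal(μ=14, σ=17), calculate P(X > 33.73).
0.122905

We have X ~ Normal(μ=14, σ=17).

P(X > 33.73) = 1 - P(X ≤ 33.73)
                = 1 - F(33.73)
                = 1 - 0.877095
                = 0.122905

So there's approximately a 12.3% chance that X exceeds 33.73.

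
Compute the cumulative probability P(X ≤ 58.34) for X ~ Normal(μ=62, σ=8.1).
0.325688

We have X ~ Normal(μ=62, σ=8.1).

The CDF gives us P(X ≤ k).

Using the CDF:
P(X ≤ 58.34) = 0.325688

This means there's approximately a 32.6% chance that X is at most 58.34.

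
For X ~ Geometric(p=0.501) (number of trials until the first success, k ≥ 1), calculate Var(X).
1.9880

We have X ~ Geometric(p=0.501) (number of trials until the first success, k ≥ 1).

For a Geometric distribution with p=0.501 (number of trials until the first success, k ≥ 1):
Var(X) = 1.9880

The variance measures the spread of the distribution around the mean.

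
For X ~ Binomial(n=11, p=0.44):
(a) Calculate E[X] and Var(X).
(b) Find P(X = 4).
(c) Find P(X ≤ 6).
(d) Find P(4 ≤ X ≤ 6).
(a) E[X] = 4.8400, Var(X) = 2.7104
(b) P(X = 4) = 0.213619
(c) P(X ≤ 6) = 0.843219
(d) P(4 ≤ X ≤ 6) = 0.633229

We have X ~ Binomial(n=11, p=0.44).

(a) Moments:
E[X] = 4.8400
Var(X) = 2.7104
σ = √Var(X) = 1.6463

(b) Point probability using PMF:
P(X = 4) = 0.213619

(c) Cumulative probability using CDF:
P(X ≤ 6) = F(6) = 0.843219

(d) Range probability:
P(4 ≤ X ≤ 6) = P(X ≤ 6) - P(X ≤ 3)
                   = F(6) - F(3)
                   = 0.843219 - 0.209990
                   = 0.633229

This means approximately 63.3% of outcomes fall in the interval [4, 6].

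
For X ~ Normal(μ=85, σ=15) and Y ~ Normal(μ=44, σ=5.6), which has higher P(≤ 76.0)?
Y has higher probability (P(Y ≤ 76.0) = 1.0000 > P(X ≤ 76.0) = 0.2743)

Compute P(≤ 76.0) for each distribution:

X ~ Normal(μ=85, σ=15):
P(X ≤ 76.0) = 0.2743

Y ~ Normal(μ=44, σ=5.6):
P(Y ≤ 76.0) = 1.0000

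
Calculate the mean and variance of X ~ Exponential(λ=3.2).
E[X] = 0.3125, Var(X) = 0.0977

We have X ~ Exponential(λ=3.2).

For an Exponential distribution with λ=3.2:

Expected value:
E[X] = 0.3125

Variance:
Var(X) = 0.0977

Standard deviation:
σ = √Var(X) = 0.3125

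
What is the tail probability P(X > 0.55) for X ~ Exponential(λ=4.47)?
0.085563

We have X ~ Exponential(λ=4.47).

P(X > 0.55) = 1 - P(X ≤ 0.55)
                = 1 - F(0.55)
                = 1 - 0.914437
                = 0.085563

So there's approximately a 8.6% chance that X exceeds 0.55.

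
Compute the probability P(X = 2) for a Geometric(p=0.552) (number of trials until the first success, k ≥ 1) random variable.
0.247296

We have X ~ Geometric(p=0.552) (number of trials until the first success, k ≥ 1).

For a Geometric distribution, the PMF gives us the probability of each outcome.

Using the PMF formula:
P(X = 2) = 0.247296

Rounded to 4 decimal places: 0.2473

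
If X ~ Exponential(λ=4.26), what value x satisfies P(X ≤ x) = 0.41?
0.1239

We have X ~ Exponential(λ=4.26).

We want to find x such that P(X ≤ x) = 0.41.

This is the 41st percentile, which means 41% of values fall below this point.

Using the inverse CDF (quantile function):
x = F⁻¹(0.41) = 0.1239

Verification: P(X ≤ 0.1239) = 0.41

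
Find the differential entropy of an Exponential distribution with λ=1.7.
0.4694 nats

We have X ~ Exponential(λ=1.7).

The differential entropy measures the uncertainty or information content of the distribution.

For an Exponential distribution with λ=1.7:
h(X) = 0.4694 nats

(In bits, this would be 0.6772 bits.)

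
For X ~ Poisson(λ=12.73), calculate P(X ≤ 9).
0.184396

We have X ~ Poisson(λ=12.73).

The CDF gives us P(X ≤ k).

Using the CDF:
P(X ≤ 9) = 0.184396

This means there's approximately a 18.4% chance that X is at most 9.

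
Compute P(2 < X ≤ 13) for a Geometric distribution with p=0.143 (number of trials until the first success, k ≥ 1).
0.599940

We have X ~ Geometric(p=0.143) (number of trials until the first success, k ≥ 1).

To find P(2 < X ≤ 13), we use:
P(2 < X ≤ 13) = P(X ≤ 13) - P(X ≤ 2)
                 = F(13) - F(2)
                 = 0.865491 - 0.265551
                 = 0.599940

So there's approximately a 60.0% chance that X falls in this range.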